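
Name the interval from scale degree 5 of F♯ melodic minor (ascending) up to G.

diminished fifth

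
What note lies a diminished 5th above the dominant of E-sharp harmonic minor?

F#

The dominant of E# harmonic minor is B#.
A diminished fifth (6 semitones) above B# lands on the letter F, giving F#.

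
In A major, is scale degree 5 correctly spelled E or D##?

Each scale degree takes a distinct letter name. Degree 5 of a scale on A must use the letter E.
E and D## are enharmonically the same pitch, but only E uses the letter E, so it is the correct spelling here.

E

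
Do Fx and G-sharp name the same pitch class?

F## is pitch class 7; G# is pitch class 8.
The pitch classes differ (7 vs. 8), so they are not enharmonic equivalents.

No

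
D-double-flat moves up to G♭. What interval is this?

Counting letters D–E–F–G gives a fourth.
Dbb→Gb = 6 semitones, 1 wider than the perfect fourth (5), so augmented.

augmented fourth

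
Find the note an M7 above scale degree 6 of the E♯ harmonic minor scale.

Scale degree 6 of E# harmonic minor is C#.
A major seventh (11 semitones) above C# lands on the letter B, giving B#.

B#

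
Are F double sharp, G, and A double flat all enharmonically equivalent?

F## = pitch class 7 and G = pitch class 7 and Abb = pitch class 7 — the same pitch class, so they are enharmonic equivalents.

Yes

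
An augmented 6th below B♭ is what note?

Dbb

B down a major sixth is D, so the target letter is D.
From Bb, an augmented sixth is 10 semitones down: Dbb.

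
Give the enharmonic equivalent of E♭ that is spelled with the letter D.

Plain D sits 1 semitone below Eb, so on the letter D the same pitch needs a sharp: D#.

D#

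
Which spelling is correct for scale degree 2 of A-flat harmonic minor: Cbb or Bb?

Each scale degree takes a distinct letter name. Degree 2 of a scale on A must use the letter B.
Bb and Cbb are enharmonically the same pitch, but only Bb uses the letter B, so it is the correct spelling here.

Bb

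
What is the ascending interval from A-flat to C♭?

minor third

The letter names run A→C, a span of 2 letter steps, so the interval is some kind of third.
Ab to Cb is 3 semitones. A major third is 4, so 3 makes it minor.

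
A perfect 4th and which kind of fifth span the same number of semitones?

doubly diminished

A perfect fourth spans 5 semitones.
A fifth spanning 5 semitones is doubly diminished (the perfect fifth is 7).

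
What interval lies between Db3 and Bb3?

major sixth

The letter names run D→B, a span of 5 letter steps, so the interval is some kind of sixth.
Db to Bb is 9 semitones. A major sixth is 9, so 9 makes it major.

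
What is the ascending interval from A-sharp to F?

Counting letters A–B–C–D–E–F gives a sixth.
A#→F = 7 semitones, 2 narrower than the major sixth (9), so diminished.

diminished sixth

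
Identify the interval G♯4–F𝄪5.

The letter names run G→F, a span of 6 letter steps, so the interval is some kind of seventh.
G# to F## is 11 semitones. A major seventh is 11, so 11 makes it major.

major seventh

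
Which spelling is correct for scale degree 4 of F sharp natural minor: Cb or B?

B

Each scale degree takes a distinct letter name. Degree 4 of a scale on F must use the letter B.
B and Cb are enharmonically the same pitch, but only B uses the letter B, so it is the correct spelling here.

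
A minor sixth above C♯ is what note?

C up a major sixth is A, so the target letter is A.
From C#, a minor sixth is 8 semitones up: A.

A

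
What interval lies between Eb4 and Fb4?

minor second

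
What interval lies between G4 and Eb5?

minor sixth

The letter names run G→E, a span of 5 letter steps, so the interval is some kind of sixth.
G to Eb is 8 semitones. A major sixth is 9, so 8 makes it minor.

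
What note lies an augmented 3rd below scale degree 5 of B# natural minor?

Scale degree 5 of B# natural minor is F##.
An augmented third (5 semitones) below F## lands on the letter D, giving D.

D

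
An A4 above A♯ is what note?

A up a perfect fourth is D, so the target letter is D.
From A#, an augmented fourth is 6 semitones up: D##.

D##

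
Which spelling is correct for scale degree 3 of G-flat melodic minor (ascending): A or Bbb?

Bbb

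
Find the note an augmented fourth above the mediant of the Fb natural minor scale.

The mediant of Fb natural minor is Abb.
An augmented fourth (6 semitones) above Abb lands on the letter D, giving Db.

Db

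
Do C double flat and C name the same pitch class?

No

Two spellings are enharmonically equivalent only if they share a pitch class.
Here Cbb → 10, C → 0; 0 ≠ 10, so they are not.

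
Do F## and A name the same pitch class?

No

Two spellings are enharmonically equivalent only if they share a pitch class.
Here F## → 7, A → 9; 7 ≠ 9, so they are not.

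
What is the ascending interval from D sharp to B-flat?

Counting letters D–E–F–G–A–B gives a sixth.
D#→Bb = 7 semitones, 2 narrower than the major sixth (9), so diminished.

diminished sixth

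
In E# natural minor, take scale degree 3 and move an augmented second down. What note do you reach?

Scale degree 3 of E# natural minor is G#.
An augmented second (3 semitones) below G# lands on the letter F, giving F.

F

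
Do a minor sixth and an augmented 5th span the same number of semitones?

A minor sixth spans 8 semitones; an augmented fifth spans 8.
They are enharmonically equivalent.

Yes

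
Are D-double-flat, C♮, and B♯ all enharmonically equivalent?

Yes

Dbb = pitch class 0 and C = pitch class 0 and B# = pitch class 0 — the same pitch class, so they are enharmonic equivalents.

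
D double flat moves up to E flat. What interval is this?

The letter names run D→E, a span of 1 letter step, so the interval is some kind of second.
Dbb to Eb is 3 semitones. A major second is 2, so 3 makes it augmented.

augmented second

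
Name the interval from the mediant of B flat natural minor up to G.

augmented fourth

The mediant of Bb natural minor is Db.
Db up to G: letters D→G make it a fourth; 6 semitones makes it augmented.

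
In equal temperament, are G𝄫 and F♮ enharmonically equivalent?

Yes

Gbb is pitch class 5; F is pitch class 5.
All spellings map to pitch class 5, so they are enharmonically equivalent.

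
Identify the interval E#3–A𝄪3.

augmented fourth

Counting letters E–F–G–A gives a fourth.
E#→A## = 6 semitones, 1 wider than the perfect fourth (5), so augmented.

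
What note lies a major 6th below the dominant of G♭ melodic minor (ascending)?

Fb

The dominant of Gb melodic minor (ascending) is Db.
A major sixth (9 semitones) below Db lands on the letter F, giving Fb.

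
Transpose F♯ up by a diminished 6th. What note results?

Db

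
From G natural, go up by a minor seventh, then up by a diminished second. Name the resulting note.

Gbb

A minor seventh up from G is F (letter F, 10 semitones up).
A diminished second up from F is Gbb (letter G, 0 semitones up).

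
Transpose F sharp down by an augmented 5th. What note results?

F down a perfect fifth is Bb, so the target letter is B.
From F#, an augmented fifth is 8 semitones down: Bb.

Bb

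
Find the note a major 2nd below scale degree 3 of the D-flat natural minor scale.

Scale degree 3 of Db natural minor is Fb.
A major second (2 semitones) below Fb lands on the letter E, giving Ebb.

Ebb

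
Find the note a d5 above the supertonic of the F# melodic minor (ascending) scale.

The supertonic of F# melodic minor (ascending) is G#.
A diminished fifth (6 semitones) above G# lands on the letter D, giving D.

D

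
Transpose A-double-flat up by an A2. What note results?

A second above A lands on the letter B.
An augmented second spans 3 semitones, so Abb moves to pitch class 10. On the letter B that is Bb.

Bb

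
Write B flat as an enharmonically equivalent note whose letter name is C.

Plain C sits 2 semitones above Bb, so on the letter C the same pitch needs a double flat: Cbb.

Cbb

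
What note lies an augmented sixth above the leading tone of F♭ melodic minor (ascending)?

C#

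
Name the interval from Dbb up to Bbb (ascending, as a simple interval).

major sixth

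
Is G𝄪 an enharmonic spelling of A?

Yes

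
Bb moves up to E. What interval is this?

augmented fourth

The letter names run B→E, a span of 3 letter steps, so the interval is some kind of fourth.
Bb to E is 6 semitones. A perfect fourth is 5, so 6 makes it augmented.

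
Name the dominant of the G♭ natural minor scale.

Degree 5 takes the letter 4 steps above G, which is D.
In natural minor, degree 5 sits 7 semitones above the tonic. Gb + 7 semitones is pitch class 1, spelled on D as Db.

Db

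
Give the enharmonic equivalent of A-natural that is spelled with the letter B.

Bbb

Plain B sits 2 semitones above A, so on the letter B the same pitch needs a double flat: Bbb.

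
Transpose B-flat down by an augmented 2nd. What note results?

B down a major second is A, so the target letter is A.
From Bb, an augmented second is 3 semitones down: Abb.

Abb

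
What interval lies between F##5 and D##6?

major sixth

The letter names run F→D, a span of 5 letter steps, so the interval is some kind of sixth.
F## to D## is 9 semitones. A major sixth is 9, so 9 makes it major.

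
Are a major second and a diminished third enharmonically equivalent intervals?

Yes

A major second spans 2 semitones; a diminished third spans 2.
They are enharmonically equivalent.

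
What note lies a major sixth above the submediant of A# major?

D##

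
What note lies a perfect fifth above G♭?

Db

A fifth above G lands on the letter D.
A perfect fifth spans 7 semitones, so Gb moves to pitch class 1. On the letter D that is Db.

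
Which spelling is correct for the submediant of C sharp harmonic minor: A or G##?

Each scale degree takes a distinct letter name. Degree 6 of a scale on C must use the letter A.
A and G## are enharmonically the same pitch, but only A uses the letter A, so it is the correct spelling here.

A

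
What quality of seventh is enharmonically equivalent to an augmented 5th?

An augmented fifth spans 8 semitones.
A seventh spanning 8 semitones is doubly diminished (the major seventh is 11).

doubly diminished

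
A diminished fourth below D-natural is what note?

A#

D down a perfect fourth is A, so the target letter is A.
From D, a diminished fourth is 4 semitones down: A#.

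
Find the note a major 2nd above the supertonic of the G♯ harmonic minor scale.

B#

The supertonic of G# harmonic minor is A#.
A major second (2 semitones) above A# lands on the letter B, giving B#.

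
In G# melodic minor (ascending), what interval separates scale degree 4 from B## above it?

Scale degree 4 of G# melodic minor (ascending) is C#.
C# up to B##: letters C→B make it a seventh; 12 semitones makes it augmented.

augmented seventh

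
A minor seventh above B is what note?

A

A seventh above B lands on the letter A.
A minor seventh spans 10 semitones, so B moves to pitch class 9. On the letter A that is A.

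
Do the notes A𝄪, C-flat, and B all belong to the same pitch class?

Yes

A## = pitch class 11 and Cb = pitch class 11 and B = pitch class 11 — the same pitch class, so they are enharmonic equivalents.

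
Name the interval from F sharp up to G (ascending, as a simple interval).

minor second

Counting letters F–G gives a second.
F#→G = 1 semitone, 1 narrower than the major second (2), so minor.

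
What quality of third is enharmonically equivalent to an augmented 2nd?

An augmented second spans 3 semitones.
A third spanning 3 semitones is minor (the major third is 4).

minor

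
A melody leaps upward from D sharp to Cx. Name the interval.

major seventh

Counting letters D–E–F–G–A–B–C gives a seventh.
D#→C## = 11 semitones, exactly the major seventh.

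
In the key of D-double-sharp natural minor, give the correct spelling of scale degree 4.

The D## natural minor scale runs D## E## F## G## A## B# C##.
Degree 4 is G##.

G##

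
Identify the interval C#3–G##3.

augmented fifth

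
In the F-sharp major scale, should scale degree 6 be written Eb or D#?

D#

Each scale degree takes a distinct letter name. Degree 6 of a scale on F must use the letter D.
D# and Eb are enharmonically the same pitch, but only D# uses the letter D, so it is the correct spelling here.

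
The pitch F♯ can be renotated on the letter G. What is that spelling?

F# is pitch class 6. The letter G alone is pitch class 7.
To reach pitch class 6 from G requires an offset of -1 semitone, i.e. flat: Gb.

Gb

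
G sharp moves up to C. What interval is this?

diminished fourth

Counting letters G–A–B–C gives a fourth.
G#→C = 4 semitones, 1 narrower than the perfect fourth (5), so diminished.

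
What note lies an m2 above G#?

A

A second above G lands on the letter A.
A minor second spans 1 semitone, so G# moves to pitch class 9. On the letter A that is A.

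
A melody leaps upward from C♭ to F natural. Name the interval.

augmented fourth

Counting letters C–D–E–F gives a fourth.
Cb→F = 6 semitones, 1 wider than the perfect fourth (5), so augmented.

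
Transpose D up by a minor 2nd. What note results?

A second above D lands on the letter E.
A minor second spans 1 semitone, so D moves to pitch class 3. On the letter E that is Eb.

Eb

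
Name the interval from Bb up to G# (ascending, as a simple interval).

Counting letters B–C–D–E–F–G gives a sixth.
Bb→G# = 10 semitones, 1 wider than the major sixth (9), so augmented.

augmented sixth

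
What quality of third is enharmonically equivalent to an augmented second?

An augmented second spans 3 semitones.
A third spanning 3 semitones is minor (the major third is 4).

minor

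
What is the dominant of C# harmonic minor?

G#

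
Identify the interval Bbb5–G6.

augmented sixth

Counting letters B–C–D–E–F–G gives a sixth.
Bbb→G = 10 semitones, 1 wider than the major sixth (9), so augmented.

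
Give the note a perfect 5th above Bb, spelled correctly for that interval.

F

A fifth above B lands on the letter F.
A perfect fifth spans 7 semitones, so Bb moves to pitch class 5. On the letter F that is F.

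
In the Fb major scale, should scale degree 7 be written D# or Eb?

Each scale degree takes a distinct letter name. Degree 7 of a scale on F must use the letter E.
Eb and D# are enharmonically the same pitch, but only Eb uses the letter E, so it is the correct spelling here.

Eb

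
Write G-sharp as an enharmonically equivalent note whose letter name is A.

Plain A sits 1 semitone above G#, so on the letter A the same pitch needs a flat: Ab.

Ab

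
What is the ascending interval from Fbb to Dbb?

Counting letters F–G–A–B–C–D gives a sixth.
Fbb→Dbb = 9 semitones, exactly the major sixth.

major sixth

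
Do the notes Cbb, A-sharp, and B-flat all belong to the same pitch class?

Yes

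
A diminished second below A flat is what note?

A second below A lands on the letter G.
A diminished second spans 0 semitones, so Ab moves to pitch class 8. On the letter G that is G#.

G#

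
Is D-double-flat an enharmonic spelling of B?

No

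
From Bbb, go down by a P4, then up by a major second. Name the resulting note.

A perfect fourth down from Bbb is Fb (letter F, 5 semitones down).
A major second up from Fb is Gb (letter G, 2 semitones up).

Gb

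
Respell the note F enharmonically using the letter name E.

E#

Plain E sits 1 semitone below F, so on the letter E the same pitch needs a sharp: E#.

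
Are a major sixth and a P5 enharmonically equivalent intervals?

No

A major sixth spans 9 semitones; a perfect fifth spans 7.
The spans differ, so they are not enharmonic equivalents.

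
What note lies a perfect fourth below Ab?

Eb

A fourth below A lands on the letter E.
A perfect fourth spans 5 semitones, so Ab moves to pitch class 3. On the letter E that is Eb.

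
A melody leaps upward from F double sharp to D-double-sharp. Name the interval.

major sixth

The letter names run F→D, a span of 5 letter steps, so the interval is some kind of sixth.
F## to D## is 9 semitones. A major sixth is 9, so 9 makes it major.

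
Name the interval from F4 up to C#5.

augmented fifth

Counting letters F–G–A–B–C gives a fifth.
F→C# = 8 semitones, 1 wider than the perfect fifth (7), so augmented.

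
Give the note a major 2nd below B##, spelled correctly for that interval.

B down a major second is A, so the target letter is A.
From B##, a major second is 2 semitones down: A##.

A##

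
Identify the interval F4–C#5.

augmented fifth

Counting letters F–G–A–B–C gives a fifth.
F→C# = 8 semitones, 1 wider than the perfect fifth (7), so augmented.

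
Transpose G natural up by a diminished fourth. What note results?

G up a perfect fourth is C, so the target letter is C.
From G, a diminished fourth is 4 semitones up: Cb.

Cb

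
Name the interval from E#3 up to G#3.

minor third

Counting letters E–F–G gives a third.
E#→G# = 3 semitones, 1 narrower than the major third (4), so minor.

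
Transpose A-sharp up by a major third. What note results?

A up a major third is C#, so the target letter is C.
From A#, a major third is 4 semitones up: C##.

C##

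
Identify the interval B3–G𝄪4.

Counting letters B–C–D–E–F–G gives a sixth.
B→G## = 10 semitones, 1 wider than the major sixth (9), so augmented.

augmented sixth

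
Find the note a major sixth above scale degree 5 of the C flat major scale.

Eb

Scale degree 5 of Cb major is Gb.
A major sixth (9 semitones) above Gb lands on the letter E, giving Eb.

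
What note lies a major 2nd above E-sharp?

A second above E lands on the letter F.
A major second spans 2 semitones, so E# moves to pitch class 7. On the letter F that is F##.

F##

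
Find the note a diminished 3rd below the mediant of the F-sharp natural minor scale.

The mediant of F# natural minor is A.
A diminished third (2 semitones) below A lands on the letter F, giving F##.

F##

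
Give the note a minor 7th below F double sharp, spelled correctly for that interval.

F down a major seventh is Gb, so the target letter is G.
From F##, a minor seventh is 10 semitones down: G##.

G##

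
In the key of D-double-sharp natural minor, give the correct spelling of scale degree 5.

The D## natural minor scale runs D## E## F## G## A## B# C##.
Degree 5 is A##.

A##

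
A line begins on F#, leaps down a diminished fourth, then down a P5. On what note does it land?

A diminished fourth down from F# is C## (letter C, 4 semitones down).
A perfect fifth down from C## is F## (letter F, 7 semitones down).

F##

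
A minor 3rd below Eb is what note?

C

E down a major third is C, so the target letter is C.
From Eb, a minor third is 3 semitones down: C.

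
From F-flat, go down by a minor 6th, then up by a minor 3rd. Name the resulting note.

A minor sixth down from Fb is Ab (letter A, 8 semitones down).
A minor third up from Ab is Cb (letter C, 3 semitones up).

Cb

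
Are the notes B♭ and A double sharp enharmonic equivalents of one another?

No

Two spellings are enharmonically equivalent only if they share a pitch class.
Here Bb → 10, A## → 11; 10 ≠ 11, so they are not.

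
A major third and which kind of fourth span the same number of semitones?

diminished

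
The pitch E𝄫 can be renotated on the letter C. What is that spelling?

C##

Plain C sits 2 semitones below Ebb, so on the letter C the same pitch needs a double sharp: C##.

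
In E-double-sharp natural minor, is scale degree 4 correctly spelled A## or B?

A##

Each scale degree takes a distinct letter name. Degree 4 of a scale on E must use the letter A.
A## and B are enharmonically the same pitch, but only A## uses the letter A, so it is the correct spelling here.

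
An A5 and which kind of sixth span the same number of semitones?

minor

An augmented fifth spans 8 semitones.
A sixth spanning 8 semitones is minor (the major sixth is 9).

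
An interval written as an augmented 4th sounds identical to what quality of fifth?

An augmented fourth spans 6 semitones.
A fifth spanning 6 semitones is diminished (the perfect fifth is 7).

diminished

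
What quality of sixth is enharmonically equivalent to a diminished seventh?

A diminished seventh spans 9 semitones.
A sixth spanning 9 semitones is major (the major sixth is 9).

major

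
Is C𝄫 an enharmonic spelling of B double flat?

Two spellings are enharmonically equivalent only if they share a pitch class.
Here Cbb → 10, Bbb → 9; 9 ≠ 10, so they are not.

No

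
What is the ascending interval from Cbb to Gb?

Counting letters C–D–E–F–G gives a fifth.
Cbb→Gb = 8 semitones, 1 wider than the perfect fifth (7), so augmented.

augmented fifth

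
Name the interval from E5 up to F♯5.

major second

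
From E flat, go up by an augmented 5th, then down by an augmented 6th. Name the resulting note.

An augmented fifth up from Eb is B (letter B, 8 semitones up).
An augmented sixth down from B is Db (letter D, 10 semitones down).

Db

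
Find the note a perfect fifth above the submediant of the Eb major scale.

The submediant of Eb major is C.
A perfect fifth (7 semitones) above C lands on the letter G, giving G.

G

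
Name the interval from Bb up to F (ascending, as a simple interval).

Counting letters B–C–D–E–F gives a fifth.
Bb→F = 7 semitones, exactly the perfect fifth.

perfect fifth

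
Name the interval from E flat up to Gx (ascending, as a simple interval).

The letter names run E→G, a span of 2 letter steps, so the interval is some kind of third.
Eb to G## is 6 semitones. A major third is 4, so 6 makes it doubly augmented.

doubly augmented third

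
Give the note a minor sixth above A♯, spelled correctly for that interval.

A sixth above A lands on the letter F.
A minor sixth spans 8 semitones, so A# moves to pitch class 6. On the letter F that is F#.

F#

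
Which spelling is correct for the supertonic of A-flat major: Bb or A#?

Each scale degree takes a distinct letter name. Degree 2 of a scale on A must use the letter B.
Bb and A# are enharmonically the same pitch, but only Bb uses the letter B, so it is the correct spelling here.

Bb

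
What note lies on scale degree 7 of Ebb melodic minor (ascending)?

Db

The Ebb melodic minor (ascending) scale runs Ebb Fb Gbb Abb Bbb Cb Db.
Degree 7 is Db.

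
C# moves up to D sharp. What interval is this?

major second

Counting letters C–D gives a second.
C#→D# = 2 semitones, exactly the major second.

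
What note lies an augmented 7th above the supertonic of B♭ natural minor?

The supertonic of Bb natural minor is C.
An augmented seventh (12 semitones) above C lands on the letter B, giving B#.

B#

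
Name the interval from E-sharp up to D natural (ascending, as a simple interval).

Counting letters E–F–G–A–B–C–D gives a seventh.
E#→D = 9 semitones, 2 narrower than the major seventh (11), so diminished.

diminished seventh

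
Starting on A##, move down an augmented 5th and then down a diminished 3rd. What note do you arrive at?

An augmented fifth down from A## is D# (letter D, 8 semitones down).
A diminished third down from D# is B## (letter B, 2 semitones down).

B##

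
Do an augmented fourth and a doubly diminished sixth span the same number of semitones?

An augmented fourth spans 6 semitones; a doubly diminished sixth spans 6.
They are enharmonically equivalent.

Yes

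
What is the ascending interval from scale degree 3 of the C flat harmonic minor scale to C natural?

augmented sixth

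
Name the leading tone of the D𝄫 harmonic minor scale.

Degree 7 takes the letter 6 steps above D, which is C.
In harmonic minor, degree 7 sits 11 semitones above the tonic. Dbb + 11 semitones is pitch class 11, spelled on C as Cb.

Cb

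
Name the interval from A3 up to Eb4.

diminished fifth

The letter names run A→E, a span of 4 letter steps, so the interval is some kind of fifth.
A to Eb is 6 semitones. A perfect fifth is 7, so 6 makes it diminished.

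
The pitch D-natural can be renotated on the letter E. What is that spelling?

Plain E sits 2 semitones above D, so on the letter E the same pitch needs a double flat: Ebb.

Ebb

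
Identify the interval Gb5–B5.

The letter names run G→B, a span of 2 letter steps, so the interval is some kind of third.
Gb to B is 5 semitones. A major third is 4, so 5 makes it augmented.

augmented third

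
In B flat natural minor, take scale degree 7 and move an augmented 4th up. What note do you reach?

D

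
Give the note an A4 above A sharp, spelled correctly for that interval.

A fourth above A lands on the letter D.
An augmented fourth spans 6 semitones, so A# moves to pitch class 4. On the letter D that is D##.

D##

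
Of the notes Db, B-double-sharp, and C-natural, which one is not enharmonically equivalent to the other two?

C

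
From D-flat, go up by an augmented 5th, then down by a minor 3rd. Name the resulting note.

An augmented fifth up from Db is A (letter A, 8 semitones up).
A minor third down from A is F# (letter F, 3 semitones down).

F#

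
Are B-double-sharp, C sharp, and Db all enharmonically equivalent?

Yes

B## = pitch class 1 and C# = pitch class 1 and Db = pitch class 1 — the same pitch class, so they are enharmonic equivalents.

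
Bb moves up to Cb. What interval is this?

minor second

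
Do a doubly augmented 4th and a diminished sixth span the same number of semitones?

Yes

A doubly augmented fourth spans 7 semitones; a diminished sixth spans 7.
They are enharmonically equivalent.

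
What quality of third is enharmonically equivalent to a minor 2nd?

A minor second spans 1 semitone.
A third spanning 1 semitone is doubly diminished (the major third is 4).

doubly diminished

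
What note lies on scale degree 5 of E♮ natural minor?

B

The E natural minor scale runs E F# G A B C D.
Degree 5 is B.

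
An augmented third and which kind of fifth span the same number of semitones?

doubly diminished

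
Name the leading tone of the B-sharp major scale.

The B# major scale runs B# C## D## E# F## G## A##.
Degree 7 is A##.

A##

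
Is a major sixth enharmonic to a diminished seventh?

Yes

A major sixth spans 9 semitones; a diminished seventh spans 9.
They are enharmonically equivalent.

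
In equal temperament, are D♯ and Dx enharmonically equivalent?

No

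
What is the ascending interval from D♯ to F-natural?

Counting letters D–E–F gives a third.
D#→F = 2 semitones, 2 narrower than the major third (4), so diminished.

diminished third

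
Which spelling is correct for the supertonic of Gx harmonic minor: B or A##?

A##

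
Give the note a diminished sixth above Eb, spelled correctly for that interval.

Cbb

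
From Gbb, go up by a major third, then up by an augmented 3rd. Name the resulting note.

A major third up from Gbb is Bbb (letter B, 4 semitones up).
An augmented third up from Bbb is D (letter D, 5 semitones up).

D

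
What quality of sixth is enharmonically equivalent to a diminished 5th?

A diminished fifth spans 6 semitones.
A sixth spanning 6 semitones is doubly diminished (the major sixth is 9).

doubly diminished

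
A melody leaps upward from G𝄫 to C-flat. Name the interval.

augmented fourth

The letter names run G→C, a span of 3 letter steps, so the interval is some kind of fourth.
Gbb to Cb is 6 semitones. A perfect fourth is 5, so 6 makes it augmented.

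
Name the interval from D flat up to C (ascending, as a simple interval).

Counting letters D–E–F–G–A–B–C gives a seventh.
Db→C = 11 semitones, exactly the major seventh.

major seventh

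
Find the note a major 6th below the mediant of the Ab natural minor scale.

Ebb

The mediant of Ab natural minor is Cb.
A major sixth (9 semitones) below Cb lands on the letter E, giving Ebb.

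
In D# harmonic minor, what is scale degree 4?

Degree 4 takes the letter 3 steps above D, which is G.
In harmonic minor, degree 4 sits 5 semitones above the tonic. D# + 5 semitones is pitch class 8, spelled on G as G#.

G#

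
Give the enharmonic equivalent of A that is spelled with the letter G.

Plain G sits 2 semitones below A, so on the letter G the same pitch needs a double sharp: G##.

G##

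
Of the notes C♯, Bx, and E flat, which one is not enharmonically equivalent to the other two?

Eb

In 12-tone equal temperament, enharmonic equivalents share a pitch class. C# is pitch class 1; B## is pitch class 1; Eb is pitch class 3.
C# and B## share pitch class 1, while Eb is pitch class 3.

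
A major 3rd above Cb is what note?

C up a major third is E, so the target letter is E.
From Cb, a major third is 4 semitones up: Eb.

Eb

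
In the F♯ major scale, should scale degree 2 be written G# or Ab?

G#

Each scale degree takes a distinct letter name. Degree 2 of a scale on F must use the letter G.
G# and Ab are enharmonically the same pitch, but only G# uses the letter G, so it is the correct spelling here.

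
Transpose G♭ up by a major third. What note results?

A third above G lands on the letter B.
A major third spans 4 semitones, so Gb moves to pitch class 10. On the letter B that is Bb.

Bb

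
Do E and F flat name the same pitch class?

E is pitch class 4; Fb is pitch class 4.
All spellings map to pitch class 4, so they are enharmonically equivalent.

Yes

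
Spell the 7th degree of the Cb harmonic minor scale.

The Cb harmonic minor scale runs Cb Db Ebb Fb Gb Abb Bb.
Degree 7 is Bb.

Bb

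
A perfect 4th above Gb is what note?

Cb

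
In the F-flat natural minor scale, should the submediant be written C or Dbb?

Dbb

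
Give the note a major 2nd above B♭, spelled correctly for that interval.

C

B up a major second is C#, so the target letter is C.
From Bb, a major second is 2 semitones up: C.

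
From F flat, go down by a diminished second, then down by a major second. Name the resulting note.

A diminished second down from Fb is E (letter E, 0 semitones down).
A major second down from E is D (letter D, 2 semitones down).

D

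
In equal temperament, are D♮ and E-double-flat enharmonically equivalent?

Yes

D = pitch class 2 and Ebb = pitch class 2 — the same pitch class, so they are enharmonic equivalents.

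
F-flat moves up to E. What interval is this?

Counting letters F–G–A–B–C–D–E gives a seventh.
Fb→E = 12 semitones, 1 wider than the major seventh (11), so augmented.

augmented seventh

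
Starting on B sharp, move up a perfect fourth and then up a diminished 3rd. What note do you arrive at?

G

A perfect fourth up from B# is E# (letter E, 5 semitones up).
A diminished third up from E# is G (letter G, 2 semitones up).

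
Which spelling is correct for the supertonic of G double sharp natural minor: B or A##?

A##

Each scale degree takes a distinct letter name. Degree 2 of a scale on G must use the letter A.
A## and B are enharmonically the same pitch, but only A## uses the letter A, so it is the correct spelling here.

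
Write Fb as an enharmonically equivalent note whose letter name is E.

Fb is pitch class 4. The letter E alone is pitch class 4.
Pitch class 4 on E needs no accidental: E.

E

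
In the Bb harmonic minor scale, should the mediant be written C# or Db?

Db

Each scale degree takes a distinct letter name. Degree 3 of a scale on B must use the letter D.
Db and C# are enharmonically the same pitch, but only Db uses the letter D, so it is the correct spelling here.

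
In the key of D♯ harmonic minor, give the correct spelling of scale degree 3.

F#

The D# harmonic minor scale runs D# E# F# G# A# B C##.
Degree 3 is F#.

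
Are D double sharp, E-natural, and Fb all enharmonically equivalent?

D## = pitch class 4 and E = pitch class 4 and Fb = pitch class 4 — the same pitch class, so they are enharmonic equivalents.

Yes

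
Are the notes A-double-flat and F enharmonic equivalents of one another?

No

Two spellings are enharmonically equivalent only if they share a pitch class.
Here Abb → 7, F → 5; 5 ≠ 7, so they are not.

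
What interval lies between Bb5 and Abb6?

Counting letters B–C–D–E–F–G–A gives a seventh.
Bb→Abb = 9 semitones, 2 narrower than the major seventh (11), so diminished.

diminished seventh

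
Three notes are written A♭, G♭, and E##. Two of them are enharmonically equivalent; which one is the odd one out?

Ab

In 12-tone equal temperament, enharmonic equivalents share a pitch class. Ab is pitch class 8; Gb is pitch class 6; E## is pitch class 6.
Gb and E## share pitch class 6, while Ab is pitch class 8.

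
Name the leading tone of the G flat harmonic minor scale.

F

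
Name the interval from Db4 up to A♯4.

Counting letters D–E–F–G–A gives a fifth.
Db→A# = 9 semitones, 2 wider than the perfect fifth (7), so doubly augmented.

doubly augmented fifth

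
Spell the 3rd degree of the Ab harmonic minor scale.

Cb

Degree 3 takes the letter 2 steps above A, which is C.
In harmonic minor, degree 3 sits 3 semitones above the tonic. Ab + 3 semitones is pitch class 11, spelled on C as Cb.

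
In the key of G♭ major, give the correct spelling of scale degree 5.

Db

Degree 5 takes the letter 4 steps above G, which is D.
In major, degree 5 sits 7 semitones above the tonic. Gb + 7 semitones is pitch class 1, spelled on D as Db.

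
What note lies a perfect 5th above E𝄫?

Bbb

A fifth above E lands on the letter B.
A perfect fifth spans 7 semitones, so Ebb moves to pitch class 9. On the letter B that is Bbb.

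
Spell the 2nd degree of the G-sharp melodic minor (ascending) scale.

A#

The G# melodic minor (ascending) scale runs G# A# B C# D# E# F##.
Degree 2 is A#.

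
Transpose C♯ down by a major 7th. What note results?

D

A seventh below C lands on the letter D.
A major seventh spans 11 semitones, so C# moves to pitch class 2. On the letter D that is D.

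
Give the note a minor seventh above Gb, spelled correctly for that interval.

Fb

G up a major seventh is F#, so the target letter is F.
From Gb, a minor seventh is 10 semitones up: Fb.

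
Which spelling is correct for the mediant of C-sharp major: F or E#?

Each scale degree takes a distinct letter name. Degree 3 of a scale on C must use the letter E.
E# and F are enharmonically the same pitch, but only E# uses the letter E, so it is the correct spelling here.

E#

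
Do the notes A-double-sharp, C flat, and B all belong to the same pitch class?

Yes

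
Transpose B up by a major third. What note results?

B up a major third is D#, so the target letter is D.
From B, a major third is 4 semitones up: D#.

D#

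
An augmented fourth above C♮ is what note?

F#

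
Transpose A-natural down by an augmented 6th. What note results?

Cb

A sixth below A lands on the letter C.
An augmented sixth spans 10 semitones, so A moves to pitch class 11. On the letter C that is Cb.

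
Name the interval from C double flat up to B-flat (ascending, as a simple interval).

The letter names run C→B, a span of 6 letter steps, so the interval is some kind of seventh.
Cbb to Bb is 12 semitones. A major seventh is 11, so 12 makes it augmented.

augmented seventh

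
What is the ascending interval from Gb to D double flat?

Counting letters G–A–B–C–D gives a fifth.
Gb→Dbb = 6 semitones, 1 narrower than the perfect fifth (7), so diminished.

diminished fifth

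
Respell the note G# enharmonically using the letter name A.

Plain A sits 1 semitone above G#, so on the letter A the same pitch needs a flat: Ab.

Ab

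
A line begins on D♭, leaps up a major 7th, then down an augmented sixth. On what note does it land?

A major seventh up from Db is C (letter C, 11 semitones up).
An augmented sixth down from C is Ebb (letter E, 10 semitones down).

Ebb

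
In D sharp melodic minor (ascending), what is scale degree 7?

C##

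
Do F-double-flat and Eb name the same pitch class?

Yes

Fbb is pitch class 3; Eb is pitch class 3.
All spellings map to pitch class 3, so they are enharmonically equivalent.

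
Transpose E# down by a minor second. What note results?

E down a major second is D, so the target letter is D.
From E#, a minor second is 1 semitone down: D##.

D##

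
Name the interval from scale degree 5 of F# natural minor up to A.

minor sixth

Scale degree 5 of F# natural minor is C#.
C# up to A: letters C→A make it a sixth; 8 semitones makes it minor.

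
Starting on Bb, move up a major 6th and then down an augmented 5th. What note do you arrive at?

A major sixth up from Bb is G (letter G, 9 semitones up).
An augmented fifth down from G is Cb (letter C, 8 semitones down).

Cb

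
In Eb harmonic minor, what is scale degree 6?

Cb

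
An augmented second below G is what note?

Fb

G down a major second is F, so the target letter is F.
From G, an augmented second is 3 semitones down: Fb.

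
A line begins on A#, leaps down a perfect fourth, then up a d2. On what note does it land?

A perfect fourth down from A# is E# (letter E, 5 semitones down).
A diminished second up from E# is F (letter F, 0 semitones up).

F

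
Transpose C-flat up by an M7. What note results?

Bb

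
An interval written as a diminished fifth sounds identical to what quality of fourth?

augmented

A diminished fifth spans 6 semitones.
A fourth spanning 6 semitones is augmented (the perfect fourth is 5).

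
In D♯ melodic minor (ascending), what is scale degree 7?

C##

Degree 7 takes the letter 6 steps above D, which is C.
In melodic minor (ascending), degree 7 sits 11 semitones above the tonic. D# + 11 semitones is pitch class 2, spelled on C as C##.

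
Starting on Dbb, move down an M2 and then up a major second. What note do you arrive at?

A major second down from Dbb is Cbb (letter C, 2 semitones down).
A major second up from Cbb is Dbb (letter D, 2 semitones up).

Dbb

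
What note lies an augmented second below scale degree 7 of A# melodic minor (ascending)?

Scale degree 7 of A# melodic minor (ascending) is G##.
An augmented second (3 semitones) below G## lands on the letter F, giving F#.

F#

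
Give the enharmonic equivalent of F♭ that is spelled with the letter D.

Fb is pitch class 4. The letter D alone is pitch class 2.
To reach pitch class 4 from D requires an offset of +2 semitones, i.e. double sharp: D##.

D##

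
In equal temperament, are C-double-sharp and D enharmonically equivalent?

C## = pitch class 2 and D = pitch class 2 — the same pitch class, so they are enharmonic equivalents.

Yes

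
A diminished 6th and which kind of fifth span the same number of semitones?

perfect

A diminished sixth spans 7 semitones.
A fifth spanning 7 semitones is perfect (the perfect fifth is 7).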